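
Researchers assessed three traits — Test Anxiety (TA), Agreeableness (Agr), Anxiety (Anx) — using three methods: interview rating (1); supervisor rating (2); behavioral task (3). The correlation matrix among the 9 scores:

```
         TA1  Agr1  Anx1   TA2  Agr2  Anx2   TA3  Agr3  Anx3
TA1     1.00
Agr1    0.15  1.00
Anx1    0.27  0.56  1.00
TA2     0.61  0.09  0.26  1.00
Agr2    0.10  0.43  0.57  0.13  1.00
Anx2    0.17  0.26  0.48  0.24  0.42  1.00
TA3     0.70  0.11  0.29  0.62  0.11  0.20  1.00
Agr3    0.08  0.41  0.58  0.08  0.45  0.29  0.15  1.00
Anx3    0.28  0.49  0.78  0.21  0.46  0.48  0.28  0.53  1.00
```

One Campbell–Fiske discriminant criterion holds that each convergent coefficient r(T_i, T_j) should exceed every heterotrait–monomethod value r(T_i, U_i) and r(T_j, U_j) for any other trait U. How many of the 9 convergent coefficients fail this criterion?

5

Checking each validity diagonal entry against its comparison values:
TA (methods 1·2): 0.61 vs {0.15, 0.13, 0.27, 0.24} → pass.
TA (methods 1·3): 0.70 vs {0.15, 0.15, 0.27, 0.28} → pass.
TA (methods 2·3): 0.62 vs {0.13, 0.15, 0.24, 0.28} → pass.
Agr (methods 1·2): 0.43 vs {0.15, 0.13, 0.56, 0.42} → fail.
Agr (methods 1·3): 0.41 vs {0.15, 0.15, 0.56, 0.53} → fail.
Agr (methods 2·3): 0.45 vs {0.13, 0.15, 0.42, 0.53} → fail.
Anx (methods 1·2): 0.48 vs {0.27, 0.24, 0.56, 0.42} → fail.
Anx (methods 1·3): 0.78 vs {0.27, 0.28, 0.56, 0.53} → pass.
Anx (methods 2·3): 0.48 vs {0.24, 0.28, 0.42, 0.53} → fail.
5 of 9 fail.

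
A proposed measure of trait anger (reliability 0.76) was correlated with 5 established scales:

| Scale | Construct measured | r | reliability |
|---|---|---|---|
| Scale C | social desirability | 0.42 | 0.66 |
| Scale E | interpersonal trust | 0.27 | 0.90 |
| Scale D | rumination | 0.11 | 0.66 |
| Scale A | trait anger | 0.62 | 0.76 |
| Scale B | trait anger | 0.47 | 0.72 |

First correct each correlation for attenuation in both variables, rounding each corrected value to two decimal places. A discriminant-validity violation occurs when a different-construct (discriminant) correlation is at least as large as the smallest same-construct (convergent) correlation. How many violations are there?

Disattenuated r (r / √(r_scale · r_new)):
  Scale C (disc): 0.42 / √(0.66·0.76) = 0.59
  Scale E (disc): 0.27 / √(0.90·0.76) = 0.33
  Scale D (disc): 0.11 / √(0.66·0.76) = 0.16
  Scale A (conv): 0.62 / √(0.76·0.76) = 0.82
  Scale B (conv): 0.47 / √(0.72·0.76) = 0.64
Smallest convergent = 0.64. Discriminant values: 0.59, 0.33, 0.16; count ≥ 0.64 → 0.

0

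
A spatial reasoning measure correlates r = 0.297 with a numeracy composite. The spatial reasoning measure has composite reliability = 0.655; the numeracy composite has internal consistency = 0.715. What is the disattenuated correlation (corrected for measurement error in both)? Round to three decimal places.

r_true = r_obs / √(r_xx · r_yy) = 0.297 / √(0.655 × 0.715) = 0.297 / √0.468325 = 0.297 / 0.6843 ≈ 0.434.

0.434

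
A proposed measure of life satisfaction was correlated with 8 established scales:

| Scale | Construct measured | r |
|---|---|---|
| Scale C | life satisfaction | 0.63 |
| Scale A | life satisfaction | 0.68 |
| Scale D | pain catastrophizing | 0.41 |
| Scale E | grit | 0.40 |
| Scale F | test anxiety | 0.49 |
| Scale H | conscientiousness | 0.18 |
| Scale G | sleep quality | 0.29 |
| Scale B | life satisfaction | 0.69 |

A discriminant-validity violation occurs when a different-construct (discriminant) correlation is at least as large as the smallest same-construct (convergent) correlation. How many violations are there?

Convergent (same construct = life satisfaction): Scale C, Scale A, Scale B.
Smallest convergent = 0.63. Discriminant values: 0.41, 0.40, 0.49, 0.18, 0.29; count ≥ 0.63 → 0.

0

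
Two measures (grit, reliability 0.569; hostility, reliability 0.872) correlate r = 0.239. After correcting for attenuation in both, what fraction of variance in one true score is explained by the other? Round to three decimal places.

0.115

Disattenuated r = 0.239 / √(0.569 × 0.872) = 0.239 / 0.7044 = 0.3393.
Shared true-score variance = 0.3393² = 0.1151 ≈ 0.115.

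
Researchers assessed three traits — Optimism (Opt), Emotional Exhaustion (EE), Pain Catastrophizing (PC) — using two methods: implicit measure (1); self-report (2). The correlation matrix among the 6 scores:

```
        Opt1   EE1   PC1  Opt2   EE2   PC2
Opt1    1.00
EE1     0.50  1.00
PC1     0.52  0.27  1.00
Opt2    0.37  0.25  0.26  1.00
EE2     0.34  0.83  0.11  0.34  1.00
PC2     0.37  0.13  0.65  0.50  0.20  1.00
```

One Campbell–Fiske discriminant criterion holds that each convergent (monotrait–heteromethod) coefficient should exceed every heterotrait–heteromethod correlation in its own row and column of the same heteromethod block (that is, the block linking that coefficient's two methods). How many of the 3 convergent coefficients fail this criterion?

1

Checking each validity diagonal entry against its comparison values:
Opt (methods 1·2): 0.37 vs {0.34, 0.25, 0.37, 0.26} → fail.
EE (methods 1·2): 0.83 vs {0.25, 0.34, 0.13, 0.11} → pass.
PC (methods 1·2): 0.65 vs {0.26, 0.37, 0.11, 0.13} → pass.
1 of 3 fail.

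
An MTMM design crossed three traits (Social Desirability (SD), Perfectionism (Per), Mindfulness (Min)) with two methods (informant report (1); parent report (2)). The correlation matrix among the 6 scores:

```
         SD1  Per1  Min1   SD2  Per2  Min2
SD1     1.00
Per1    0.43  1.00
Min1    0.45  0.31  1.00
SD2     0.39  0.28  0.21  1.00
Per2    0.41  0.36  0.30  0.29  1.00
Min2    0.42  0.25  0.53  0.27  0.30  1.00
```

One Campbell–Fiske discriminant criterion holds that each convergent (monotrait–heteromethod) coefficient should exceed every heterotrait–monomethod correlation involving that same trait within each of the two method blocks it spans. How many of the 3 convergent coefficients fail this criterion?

2

Checking each validity diagonal entry against its comparison values:
SD (methods 1·2): 0.39 vs {0.43, 0.29, 0.45, 0.27} → fail.
Per (methods 1·2): 0.36 vs {0.43, 0.29, 0.31, 0.30} → fail.
Min (methods 1·2): 0.53 vs {0.45, 0.27, 0.31, 0.30} → pass.
2 of 3 fail.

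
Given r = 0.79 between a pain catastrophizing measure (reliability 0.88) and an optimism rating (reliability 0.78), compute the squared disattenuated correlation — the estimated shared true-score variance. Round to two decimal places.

0.91

Disattenuated r = 0.79 / √(0.88 × 0.78) = 0.79 / 0.8285 = 0.9535.
Shared true-score variance = 0.9535² = 0.9092 ≈ 0.91.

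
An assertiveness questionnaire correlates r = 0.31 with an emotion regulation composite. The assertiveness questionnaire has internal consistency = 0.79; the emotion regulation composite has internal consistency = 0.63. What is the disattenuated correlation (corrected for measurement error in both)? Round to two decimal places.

0.44

r_true = r_obs / √(r_xx · r_yy) = 0.31 / √(0.79 × 0.63) = 0.31 / √0.4977 = 0.31 / 0.7055 ≈ 0.44.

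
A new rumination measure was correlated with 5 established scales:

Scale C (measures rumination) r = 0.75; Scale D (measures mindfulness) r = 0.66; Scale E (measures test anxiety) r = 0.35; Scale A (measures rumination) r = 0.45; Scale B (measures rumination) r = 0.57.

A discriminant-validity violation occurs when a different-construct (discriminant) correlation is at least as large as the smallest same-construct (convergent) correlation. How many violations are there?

1

Convergent (same construct = rumination): Scale C, Scale A, Scale B.
Smallest convergent = 0.45. Discriminant values: 0.66, 0.35; count ≥ 0.45 → 1.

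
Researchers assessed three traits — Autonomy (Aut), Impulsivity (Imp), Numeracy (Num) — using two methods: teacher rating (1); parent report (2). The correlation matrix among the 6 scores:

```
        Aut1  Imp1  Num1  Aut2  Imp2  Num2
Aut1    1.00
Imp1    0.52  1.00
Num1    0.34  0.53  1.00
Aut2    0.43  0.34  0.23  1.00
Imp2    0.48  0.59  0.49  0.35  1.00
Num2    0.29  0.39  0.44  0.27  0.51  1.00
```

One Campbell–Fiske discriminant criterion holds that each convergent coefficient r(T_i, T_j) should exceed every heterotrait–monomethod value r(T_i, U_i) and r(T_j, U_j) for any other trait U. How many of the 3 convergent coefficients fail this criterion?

2

Each convergent coefficient versus the relevant comparison correlations:
Aut (methods 1·2): 0.43 vs {0.52, 0.35, 0.34, 0.27} → fail.
Imp (methods 1·2): 0.59 vs {0.52, 0.35, 0.53, 0.51} → pass.
Num (methods 1·2): 0.44 vs {0.34, 0.27, 0.53, 0.51} → fail.
2 of 3 fail.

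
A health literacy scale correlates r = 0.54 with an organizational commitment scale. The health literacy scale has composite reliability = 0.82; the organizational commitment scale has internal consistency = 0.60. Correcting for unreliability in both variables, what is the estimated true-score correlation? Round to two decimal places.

r_true = r_obs / √(r_xx · r_yy) = 0.54 / √(0.82 × 0.60) = 0.54 / √0.4920 = 0.54 / 0.7014 ≈ 0.77.

0.77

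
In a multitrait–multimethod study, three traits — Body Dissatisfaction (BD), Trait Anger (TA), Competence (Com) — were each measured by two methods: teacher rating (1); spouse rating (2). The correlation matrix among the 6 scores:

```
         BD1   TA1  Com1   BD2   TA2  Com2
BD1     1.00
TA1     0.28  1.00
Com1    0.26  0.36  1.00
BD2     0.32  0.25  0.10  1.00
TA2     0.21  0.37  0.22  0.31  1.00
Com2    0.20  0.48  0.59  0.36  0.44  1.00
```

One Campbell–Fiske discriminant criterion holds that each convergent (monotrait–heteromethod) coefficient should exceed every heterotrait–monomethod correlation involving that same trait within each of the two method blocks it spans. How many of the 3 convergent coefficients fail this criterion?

2

Checking each validity diagonal entry against its comparison values:
BD (methods 1·2): 0.32 vs {0.28, 0.31, 0.26, 0.36} → fail.
TA (methods 1·2): 0.37 vs {0.28, 0.31, 0.36, 0.44} → fail.
Com (methods 1·2): 0.59 vs {0.26, 0.36, 0.36, 0.44} → pass.
2 of 3 fail.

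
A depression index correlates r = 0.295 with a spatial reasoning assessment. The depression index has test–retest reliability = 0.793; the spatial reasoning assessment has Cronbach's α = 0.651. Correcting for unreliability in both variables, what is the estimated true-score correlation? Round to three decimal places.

0.411

r_true = r_obs / √(r_xx · r_yy) = 0.295 / √(0.793 × 0.651) = 0.295 / √0.516243 = 0.295 / 0.7185 ≈ 0.411.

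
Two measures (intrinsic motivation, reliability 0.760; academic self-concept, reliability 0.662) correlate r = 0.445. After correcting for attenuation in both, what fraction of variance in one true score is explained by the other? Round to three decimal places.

0.394

Disattenuated r = 0.445 / √(0.760 × 0.662) = 0.445 / 0.7093 = 0.6274.
Shared true-score variance = 0.6274² = 0.3936 ≈ 0.394.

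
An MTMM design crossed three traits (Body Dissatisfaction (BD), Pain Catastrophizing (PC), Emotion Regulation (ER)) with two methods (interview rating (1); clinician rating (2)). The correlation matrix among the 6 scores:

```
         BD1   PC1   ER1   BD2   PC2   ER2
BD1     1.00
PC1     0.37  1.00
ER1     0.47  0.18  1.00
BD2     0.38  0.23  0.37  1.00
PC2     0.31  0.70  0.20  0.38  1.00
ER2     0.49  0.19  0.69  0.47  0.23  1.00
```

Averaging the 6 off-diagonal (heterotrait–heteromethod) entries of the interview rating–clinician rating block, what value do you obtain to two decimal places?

0.30

HTHM values (method 1 × method 2): 0.31, 0.49, 0.23, 0.19, 0.37, 0.20; mean = 1.79/6 = 0.30.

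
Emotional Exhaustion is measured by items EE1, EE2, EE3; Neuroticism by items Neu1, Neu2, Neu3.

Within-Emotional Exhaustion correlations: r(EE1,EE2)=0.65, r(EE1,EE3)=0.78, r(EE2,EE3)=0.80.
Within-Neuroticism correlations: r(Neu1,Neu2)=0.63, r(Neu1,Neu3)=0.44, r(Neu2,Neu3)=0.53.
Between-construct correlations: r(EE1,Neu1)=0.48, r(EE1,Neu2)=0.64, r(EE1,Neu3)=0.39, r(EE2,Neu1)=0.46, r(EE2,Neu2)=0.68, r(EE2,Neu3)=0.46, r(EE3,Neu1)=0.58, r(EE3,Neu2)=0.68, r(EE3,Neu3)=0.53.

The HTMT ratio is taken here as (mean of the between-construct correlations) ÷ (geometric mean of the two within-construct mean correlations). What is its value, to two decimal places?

Mean between = 4.90/9 = 0.5444.
Mean within-EE = 2.23/3 = 0.7433; mean within-Neu = 1.60/3 = 0.5333.
Geometric mean = √(0.7433 × 0.5333) = 0.6296.
HTMT = 0.5444 / 0.6296 = 0.86.

0.86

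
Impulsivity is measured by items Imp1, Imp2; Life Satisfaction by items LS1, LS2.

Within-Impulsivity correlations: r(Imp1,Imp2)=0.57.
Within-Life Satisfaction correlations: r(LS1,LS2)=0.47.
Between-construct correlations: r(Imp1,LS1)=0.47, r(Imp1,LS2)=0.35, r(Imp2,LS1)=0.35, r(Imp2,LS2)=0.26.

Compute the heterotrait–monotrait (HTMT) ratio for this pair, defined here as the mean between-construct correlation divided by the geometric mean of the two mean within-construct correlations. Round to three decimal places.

Mean heterotrait r = 1.43/4 = 0.3575.
Mean within-Imp = 0.57/1 = 0.5700; mean within-LS = 0.47/1 = 0.4700.
Geometric mean = √(0.5700 × 0.4700) = 0.5176.
HTMT = 0.3575 / 0.5176 = 0.691.

0.691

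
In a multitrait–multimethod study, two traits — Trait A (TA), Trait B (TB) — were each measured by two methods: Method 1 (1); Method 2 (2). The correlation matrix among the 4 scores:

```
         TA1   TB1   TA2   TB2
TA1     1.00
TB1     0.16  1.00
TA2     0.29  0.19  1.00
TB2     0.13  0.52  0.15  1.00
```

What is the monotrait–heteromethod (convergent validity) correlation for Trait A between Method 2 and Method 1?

Same trait (TA), different methods: r(TA2, TA1) = 0.29.

0.29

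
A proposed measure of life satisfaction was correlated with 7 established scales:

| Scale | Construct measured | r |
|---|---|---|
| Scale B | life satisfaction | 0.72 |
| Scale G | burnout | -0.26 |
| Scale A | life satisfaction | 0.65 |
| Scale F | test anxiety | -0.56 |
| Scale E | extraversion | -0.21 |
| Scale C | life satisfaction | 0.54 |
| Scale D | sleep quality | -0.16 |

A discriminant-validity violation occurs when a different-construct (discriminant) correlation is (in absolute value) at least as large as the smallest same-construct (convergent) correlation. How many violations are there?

1

Convergent (same construct = life satisfaction): Scale B, Scale A, Scale C.
Smallest convergent = 0.54. Discriminant |r|: 0.26, 0.56, 0.21, 0.16; count ≥ 0.54 → 1.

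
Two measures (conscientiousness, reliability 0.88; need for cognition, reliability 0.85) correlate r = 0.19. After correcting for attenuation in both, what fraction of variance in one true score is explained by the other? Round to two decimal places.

0.05

Disattenuated r = 0.19 / √(0.88 × 0.85) = 0.19 / 0.8649 = 0.2197.
Shared true-score variance = 0.2197² = 0.0483 ≈ 0.05.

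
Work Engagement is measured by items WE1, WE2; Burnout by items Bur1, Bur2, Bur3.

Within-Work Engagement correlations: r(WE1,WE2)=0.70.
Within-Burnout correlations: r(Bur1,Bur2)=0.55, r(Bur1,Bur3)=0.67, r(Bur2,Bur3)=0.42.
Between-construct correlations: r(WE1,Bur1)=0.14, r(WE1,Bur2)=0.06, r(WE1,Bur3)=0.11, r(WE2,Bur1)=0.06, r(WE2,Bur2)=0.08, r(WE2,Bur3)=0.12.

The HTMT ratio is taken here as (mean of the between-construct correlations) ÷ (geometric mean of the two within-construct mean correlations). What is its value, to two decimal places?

Mean heterotrait r = 0.57/6 = 0.0950.
Mean within-WE = 0.70/1 = 0.7000; mean within-Bur = 1.64/3 = 0.5467.
Geometric mean = √(0.7000 × 0.5467) = 0.6186.
HTMT = 0.0950 / 0.6186 = 0.15.

0.15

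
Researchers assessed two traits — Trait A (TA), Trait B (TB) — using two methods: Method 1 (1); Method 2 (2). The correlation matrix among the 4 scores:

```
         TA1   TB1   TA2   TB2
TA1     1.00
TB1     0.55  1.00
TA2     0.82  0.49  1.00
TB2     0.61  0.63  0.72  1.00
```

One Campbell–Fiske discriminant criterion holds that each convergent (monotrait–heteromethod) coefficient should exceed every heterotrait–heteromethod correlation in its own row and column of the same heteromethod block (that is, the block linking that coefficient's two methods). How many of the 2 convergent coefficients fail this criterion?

0

Convergent coefficients and their comparison sets:
TA (methods 1·2): 0.82 vs {0.61, 0.49} → pass.
TB (methods 1·2): 0.63 vs {0.49, 0.61} → pass.
0 of 2 fail.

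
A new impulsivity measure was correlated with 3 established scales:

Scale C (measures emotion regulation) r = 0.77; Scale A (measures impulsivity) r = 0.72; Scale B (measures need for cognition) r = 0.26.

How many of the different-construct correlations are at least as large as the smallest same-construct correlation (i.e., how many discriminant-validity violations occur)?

Convergent (same construct = impulsivity): Scale A.
Smallest convergent = 0.72. Discriminant values: 0.77, 0.26; count ≥ 0.72 → 1.

1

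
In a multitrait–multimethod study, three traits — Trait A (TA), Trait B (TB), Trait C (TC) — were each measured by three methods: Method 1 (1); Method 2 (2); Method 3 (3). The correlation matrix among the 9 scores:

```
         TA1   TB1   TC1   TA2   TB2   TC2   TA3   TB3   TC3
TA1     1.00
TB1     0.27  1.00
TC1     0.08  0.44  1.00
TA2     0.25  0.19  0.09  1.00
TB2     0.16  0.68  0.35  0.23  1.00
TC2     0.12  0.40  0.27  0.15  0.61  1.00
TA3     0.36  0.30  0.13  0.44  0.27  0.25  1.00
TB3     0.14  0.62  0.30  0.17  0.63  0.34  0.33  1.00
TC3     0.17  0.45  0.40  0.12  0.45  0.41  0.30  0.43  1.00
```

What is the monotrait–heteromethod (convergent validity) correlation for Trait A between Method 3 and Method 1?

0.36

Same trait (TA), different methods: r(TA3, TA1) = 0.36.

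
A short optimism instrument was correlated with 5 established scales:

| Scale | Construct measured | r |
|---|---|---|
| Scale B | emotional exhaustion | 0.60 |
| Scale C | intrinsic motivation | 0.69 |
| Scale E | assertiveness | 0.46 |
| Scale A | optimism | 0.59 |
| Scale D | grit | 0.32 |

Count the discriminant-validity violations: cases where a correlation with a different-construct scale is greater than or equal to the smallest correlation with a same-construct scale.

Convergent (same construct = optimism): Scale A.
Smallest convergent = 0.59. Discriminant values: 0.60, 0.69, 0.46, 0.32; count ≥ 0.59 → 2.

2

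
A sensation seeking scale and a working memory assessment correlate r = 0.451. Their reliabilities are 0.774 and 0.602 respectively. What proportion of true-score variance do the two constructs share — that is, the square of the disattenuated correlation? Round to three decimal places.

Disattenuated r = 0.451 / √(0.774 × 0.602) = 0.451 / 0.6826 = 0.6607.
Shared true-score variance = 0.6607² = 0.4365 ≈ 0.437.

0.437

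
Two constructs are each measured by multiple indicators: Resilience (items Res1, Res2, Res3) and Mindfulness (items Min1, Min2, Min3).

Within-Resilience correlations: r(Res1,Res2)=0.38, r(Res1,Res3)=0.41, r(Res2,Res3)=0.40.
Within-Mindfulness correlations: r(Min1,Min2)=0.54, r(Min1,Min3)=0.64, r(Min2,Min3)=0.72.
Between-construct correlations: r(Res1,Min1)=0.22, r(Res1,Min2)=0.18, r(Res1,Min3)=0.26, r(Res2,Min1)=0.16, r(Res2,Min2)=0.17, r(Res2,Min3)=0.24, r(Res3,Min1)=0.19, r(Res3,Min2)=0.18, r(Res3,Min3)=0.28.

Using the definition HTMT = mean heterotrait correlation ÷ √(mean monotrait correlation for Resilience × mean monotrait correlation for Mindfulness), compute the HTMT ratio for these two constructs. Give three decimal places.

0.417

Mean between = 1.88/9 = 0.2089.
Mean within-Res = 1.19/3 = 0.3967; mean within-Min = 1.90/3 = 0.6333.
Geometric mean = √(0.3967 × 0.6333) = 0.5012.
HTMT = 0.2089 / 0.5012 = 0.417.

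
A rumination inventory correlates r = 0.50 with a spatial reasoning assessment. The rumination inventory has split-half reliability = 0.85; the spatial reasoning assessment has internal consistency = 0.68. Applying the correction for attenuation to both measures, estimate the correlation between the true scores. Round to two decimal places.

0.66

r_true = r_obs / √(r_xx · r_yy) = 0.50 / √(0.85 × 0.68) = 0.50 / √0.5780 = 0.50 / 0.7603 ≈ 0.66.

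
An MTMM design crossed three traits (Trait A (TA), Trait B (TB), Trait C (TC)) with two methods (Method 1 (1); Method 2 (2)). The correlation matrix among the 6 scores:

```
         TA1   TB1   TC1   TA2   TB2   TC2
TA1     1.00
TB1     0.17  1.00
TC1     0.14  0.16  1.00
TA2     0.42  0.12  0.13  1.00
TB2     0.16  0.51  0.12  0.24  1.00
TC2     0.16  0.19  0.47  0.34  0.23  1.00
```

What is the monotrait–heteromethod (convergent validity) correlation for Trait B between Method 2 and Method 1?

0.51

Same trait (TB), different methods: r(TB2, TB1) = 0.51.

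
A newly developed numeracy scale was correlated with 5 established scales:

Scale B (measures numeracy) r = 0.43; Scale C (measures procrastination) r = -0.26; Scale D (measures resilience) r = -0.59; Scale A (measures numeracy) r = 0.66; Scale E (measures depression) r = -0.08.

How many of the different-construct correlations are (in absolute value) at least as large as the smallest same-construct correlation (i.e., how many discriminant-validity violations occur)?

1

Convergent (same construct = numeracy): Scale B, Scale A.
Smallest convergent = 0.43. Discriminant |r|: 0.26, 0.59, 0.08; count ≥ 0.43 → 1.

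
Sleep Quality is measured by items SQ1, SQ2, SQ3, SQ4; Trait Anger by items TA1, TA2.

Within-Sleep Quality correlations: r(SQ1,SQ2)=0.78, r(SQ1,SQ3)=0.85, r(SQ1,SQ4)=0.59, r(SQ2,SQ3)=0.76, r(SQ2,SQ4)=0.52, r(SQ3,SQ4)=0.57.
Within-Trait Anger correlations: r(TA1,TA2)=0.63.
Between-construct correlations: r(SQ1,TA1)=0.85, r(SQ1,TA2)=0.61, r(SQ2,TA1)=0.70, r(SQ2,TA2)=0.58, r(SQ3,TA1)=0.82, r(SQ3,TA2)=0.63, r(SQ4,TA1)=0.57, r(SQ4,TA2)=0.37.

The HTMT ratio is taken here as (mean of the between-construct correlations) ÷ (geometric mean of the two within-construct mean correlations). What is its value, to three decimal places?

0.981

Between-construct mean = 5.13/8 = 0.6413.
Mean within-SQ = 4.07/6 = 0.6783; mean within-TA = 0.63/1 = 0.6300.
Geometric mean = √(0.6783 × 0.6300) = 0.6537.
HTMT = 0.6413 / 0.6537 = 0.981.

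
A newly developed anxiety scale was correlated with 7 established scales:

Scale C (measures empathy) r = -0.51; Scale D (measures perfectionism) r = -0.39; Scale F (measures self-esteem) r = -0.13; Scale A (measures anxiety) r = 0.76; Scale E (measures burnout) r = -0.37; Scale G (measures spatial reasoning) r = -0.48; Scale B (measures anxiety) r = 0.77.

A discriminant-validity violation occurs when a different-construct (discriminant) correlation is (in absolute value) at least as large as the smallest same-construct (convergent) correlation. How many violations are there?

0

Convergent (same construct = anxiety): Scale A, Scale B.
Smallest convergent = 0.76. Discriminant |r|: 0.51, 0.39, 0.13, 0.37, 0.48; count ≥ 0.76 → 0.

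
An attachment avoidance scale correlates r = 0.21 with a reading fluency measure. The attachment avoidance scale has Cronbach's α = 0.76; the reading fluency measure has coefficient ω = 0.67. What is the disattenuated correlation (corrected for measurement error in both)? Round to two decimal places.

r_true = r_obs / √(r_xx · r_yy) = 0.21 / √(0.76 × 0.67) = 0.21 / √0.5092 = 0.21 / 0.7136 ≈ 0.29.

0.29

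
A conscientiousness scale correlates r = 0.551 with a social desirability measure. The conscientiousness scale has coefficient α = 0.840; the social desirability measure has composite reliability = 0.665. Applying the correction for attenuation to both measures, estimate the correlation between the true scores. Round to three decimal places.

r_true = r_obs / √(r_xx · r_yy) = 0.551 / √(0.840 × 0.665) = 0.551 / √0.558600 = 0.551 / 0.7474 ≈ 0.737.

0.737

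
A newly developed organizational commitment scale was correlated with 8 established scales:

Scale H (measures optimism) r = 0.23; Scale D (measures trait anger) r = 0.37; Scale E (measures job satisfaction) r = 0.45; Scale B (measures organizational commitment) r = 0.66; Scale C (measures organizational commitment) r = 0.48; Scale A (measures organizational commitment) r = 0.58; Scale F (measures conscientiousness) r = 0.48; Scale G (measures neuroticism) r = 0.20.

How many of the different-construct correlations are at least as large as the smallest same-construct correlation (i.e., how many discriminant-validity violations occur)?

1

Convergent (same construct = organizational commitment): Scale B, Scale C, Scale A.
Smallest convergent = 0.48. Discriminant values: 0.23, 0.37, 0.45, 0.48, 0.20; count ≥ 0.48 → 1.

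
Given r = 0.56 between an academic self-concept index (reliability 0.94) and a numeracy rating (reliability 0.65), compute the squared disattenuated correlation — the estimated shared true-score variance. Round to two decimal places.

0.51

Disattenuated r = 0.56 / √(0.94 × 0.65) = 0.56 / 0.7817 = 0.7164.
Shared true-score variance = 0.7164² = 0.5132 ≈ 0.51.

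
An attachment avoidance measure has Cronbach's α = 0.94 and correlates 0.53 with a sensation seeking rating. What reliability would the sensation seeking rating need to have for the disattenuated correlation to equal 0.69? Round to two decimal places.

0.63

r_true = r_obs / √(r_xx · r_yy) ⇒ 0.69 = 0.53 / √(0.94 · r_yy).
√(0.94 · r_yy) = 0.53 / 0.69 = 0.7681; 0.94 · r_yy = 0.5900; r_yy = 0.5900 / 0.94 ≈ 0.63.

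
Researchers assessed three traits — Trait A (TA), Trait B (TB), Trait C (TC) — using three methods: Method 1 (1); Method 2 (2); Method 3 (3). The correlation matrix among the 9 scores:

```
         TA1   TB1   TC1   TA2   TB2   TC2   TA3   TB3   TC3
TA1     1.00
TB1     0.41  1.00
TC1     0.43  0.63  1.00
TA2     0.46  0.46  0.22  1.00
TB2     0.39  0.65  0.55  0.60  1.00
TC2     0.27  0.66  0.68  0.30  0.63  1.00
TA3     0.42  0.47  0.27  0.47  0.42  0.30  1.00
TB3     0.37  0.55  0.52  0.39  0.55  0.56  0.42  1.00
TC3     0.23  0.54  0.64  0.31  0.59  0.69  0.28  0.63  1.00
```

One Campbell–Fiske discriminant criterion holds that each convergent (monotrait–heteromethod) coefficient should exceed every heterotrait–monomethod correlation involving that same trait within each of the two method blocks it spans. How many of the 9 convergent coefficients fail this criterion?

5

Each convergent coefficient versus the relevant comparison correlations:
TA (methods 1·2): 0.46 vs {0.41, 0.60, 0.43, 0.30} → fail.
TA (methods 1·3): 0.42 vs {0.41, 0.42, 0.43, 0.28} → fail.
TA (methods 2·3): 0.47 vs {0.60, 0.42, 0.30, 0.28} → fail.
TB (methods 1·2): 0.65 vs {0.41, 0.60, 0.63, 0.63} → pass.
TB (methods 1·3): 0.55 vs {0.41, 0.42, 0.63, 0.63} → fail.
TB (methods 2·3): 0.55 vs {0.60, 0.42, 0.63, 0.63} → fail.
TC (methods 1·2): 0.68 vs {0.43, 0.30, 0.63, 0.63} → pass.
TC (methods 1·3): 0.64 vs {0.43, 0.28, 0.63, 0.63} → pass.
TC (methods 2·3): 0.69 vs {0.30, 0.28, 0.63, 0.63} → pass.
5 of 9 fail.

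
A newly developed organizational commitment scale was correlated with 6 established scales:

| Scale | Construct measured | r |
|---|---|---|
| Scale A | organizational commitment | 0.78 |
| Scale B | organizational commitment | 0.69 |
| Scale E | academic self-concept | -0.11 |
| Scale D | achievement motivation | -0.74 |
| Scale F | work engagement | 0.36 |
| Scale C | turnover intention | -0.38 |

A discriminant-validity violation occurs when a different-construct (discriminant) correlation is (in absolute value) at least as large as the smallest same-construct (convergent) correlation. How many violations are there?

Convergent (same construct = organizational commitment): Scale A, Scale B.
Smallest convergent = 0.69. Discriminant |r|: 0.11, 0.74, 0.36, 0.38; count ≥ 0.69 → 1.

1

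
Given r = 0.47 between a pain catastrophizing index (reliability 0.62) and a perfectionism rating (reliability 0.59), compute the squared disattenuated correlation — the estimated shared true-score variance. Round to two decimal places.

0.60

Disattenuated r = 0.47 / √(0.62 × 0.59) = 0.47 / 0.6048 = 0.7771.
Shared true-score variance = 0.7771² = 0.6039 ≈ 0.60.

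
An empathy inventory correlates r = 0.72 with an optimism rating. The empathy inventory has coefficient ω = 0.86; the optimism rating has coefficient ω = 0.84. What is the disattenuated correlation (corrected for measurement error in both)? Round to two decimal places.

0.85

r_true = r_obs / √(r_xx · r_yy) = 0.72 / √(0.86 × 0.84) = 0.72 / √0.7224 = 0.72 / 0.8499 ≈ 0.85.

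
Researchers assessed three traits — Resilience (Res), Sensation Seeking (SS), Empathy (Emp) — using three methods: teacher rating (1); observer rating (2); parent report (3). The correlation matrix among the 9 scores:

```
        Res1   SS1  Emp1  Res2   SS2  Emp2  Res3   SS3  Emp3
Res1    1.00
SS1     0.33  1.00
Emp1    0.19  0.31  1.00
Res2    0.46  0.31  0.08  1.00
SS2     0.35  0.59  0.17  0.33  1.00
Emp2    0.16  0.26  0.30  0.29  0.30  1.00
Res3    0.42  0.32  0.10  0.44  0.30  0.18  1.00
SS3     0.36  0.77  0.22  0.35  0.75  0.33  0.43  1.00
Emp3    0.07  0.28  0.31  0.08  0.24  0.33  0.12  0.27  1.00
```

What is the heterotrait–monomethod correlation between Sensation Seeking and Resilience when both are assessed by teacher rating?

0.33

Different traits, same method: r(SS1, Res1) = 0.33.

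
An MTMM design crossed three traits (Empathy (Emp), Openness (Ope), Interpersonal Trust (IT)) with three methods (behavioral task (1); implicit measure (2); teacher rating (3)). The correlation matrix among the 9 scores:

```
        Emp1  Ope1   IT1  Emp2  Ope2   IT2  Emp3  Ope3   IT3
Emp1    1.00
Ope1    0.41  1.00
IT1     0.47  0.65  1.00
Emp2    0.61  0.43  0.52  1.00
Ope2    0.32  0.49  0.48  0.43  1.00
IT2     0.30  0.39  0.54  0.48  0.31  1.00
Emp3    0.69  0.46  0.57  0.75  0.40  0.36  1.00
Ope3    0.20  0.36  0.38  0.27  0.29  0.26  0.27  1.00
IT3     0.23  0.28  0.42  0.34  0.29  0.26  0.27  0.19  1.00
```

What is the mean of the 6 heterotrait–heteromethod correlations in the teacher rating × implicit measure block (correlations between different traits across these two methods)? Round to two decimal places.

0.32

HTHM values (method 3 × method 2): 0.40, 0.36, 0.27, 0.26, 0.34, 0.29; mean = 1.92/6 = 0.32.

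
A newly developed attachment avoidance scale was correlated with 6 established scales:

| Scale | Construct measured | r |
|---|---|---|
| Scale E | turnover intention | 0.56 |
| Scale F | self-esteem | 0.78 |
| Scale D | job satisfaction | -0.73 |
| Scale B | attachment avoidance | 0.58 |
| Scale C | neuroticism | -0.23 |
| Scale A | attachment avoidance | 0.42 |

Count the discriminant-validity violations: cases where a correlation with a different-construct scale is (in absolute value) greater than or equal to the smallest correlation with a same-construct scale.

Convergent (same construct = attachment avoidance): Scale B, Scale A.
Smallest convergent = 0.42. Discriminant |r|: 0.56, 0.78, 0.73, 0.23; count ≥ 0.42 → 3.

3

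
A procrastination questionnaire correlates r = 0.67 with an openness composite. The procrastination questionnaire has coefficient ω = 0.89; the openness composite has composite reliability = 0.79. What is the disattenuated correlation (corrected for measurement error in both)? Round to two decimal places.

r_true = r_obs / √(r_xx · r_yy) = 0.67 / √(0.89 × 0.79) = 0.67 / √0.7031 = 0.67 / 0.8385 ≈ 0.80.

0.80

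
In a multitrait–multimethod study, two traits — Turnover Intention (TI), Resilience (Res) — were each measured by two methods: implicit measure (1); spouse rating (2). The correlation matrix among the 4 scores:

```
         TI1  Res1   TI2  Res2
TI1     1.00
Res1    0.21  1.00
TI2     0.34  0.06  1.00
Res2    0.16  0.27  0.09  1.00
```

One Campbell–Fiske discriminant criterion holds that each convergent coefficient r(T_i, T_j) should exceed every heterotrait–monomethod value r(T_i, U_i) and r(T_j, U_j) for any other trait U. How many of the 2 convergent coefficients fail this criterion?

Checking each validity diagonal entry against its comparison values:
TI (methods 1·2): 0.34 vs {0.21, 0.09} → pass.
Res (methods 1·2): 0.27 vs {0.21, 0.09} → pass.
0 of 2 fail.

0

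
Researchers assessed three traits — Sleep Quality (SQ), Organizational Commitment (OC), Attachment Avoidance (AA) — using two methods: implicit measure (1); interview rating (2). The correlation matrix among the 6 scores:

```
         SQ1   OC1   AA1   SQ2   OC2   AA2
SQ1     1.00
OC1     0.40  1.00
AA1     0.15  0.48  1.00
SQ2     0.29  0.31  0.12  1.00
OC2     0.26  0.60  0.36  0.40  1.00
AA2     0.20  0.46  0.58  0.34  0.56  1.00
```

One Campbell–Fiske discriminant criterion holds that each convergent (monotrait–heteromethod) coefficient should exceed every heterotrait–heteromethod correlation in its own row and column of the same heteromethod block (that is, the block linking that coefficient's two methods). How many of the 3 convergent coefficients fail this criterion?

Checking each validity diagonal entry against its comparison values:
SQ (methods 1·2): 0.29 vs {0.26, 0.31, 0.20, 0.12} → fail.
OC (methods 1·2): 0.60 vs {0.31, 0.26, 0.46, 0.36} → pass.
AA (methods 1·2): 0.58 vs {0.12, 0.20, 0.36, 0.46} → pass.
1 of 3 fail.

1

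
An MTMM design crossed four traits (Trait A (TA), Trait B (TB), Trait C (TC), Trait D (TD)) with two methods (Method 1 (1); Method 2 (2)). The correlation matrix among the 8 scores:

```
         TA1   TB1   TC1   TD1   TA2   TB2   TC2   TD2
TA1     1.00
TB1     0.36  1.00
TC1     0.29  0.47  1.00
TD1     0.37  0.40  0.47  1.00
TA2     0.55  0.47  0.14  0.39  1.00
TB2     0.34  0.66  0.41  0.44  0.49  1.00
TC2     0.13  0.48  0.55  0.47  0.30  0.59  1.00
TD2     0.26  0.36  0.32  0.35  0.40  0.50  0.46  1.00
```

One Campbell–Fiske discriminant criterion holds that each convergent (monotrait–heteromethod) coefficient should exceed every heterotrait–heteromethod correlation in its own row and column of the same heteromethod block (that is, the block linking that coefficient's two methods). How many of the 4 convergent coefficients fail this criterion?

1

Each convergent coefficient versus the relevant comparison correlations:
TA (methods 1·2): 0.55 vs {0.34, 0.47, 0.13, 0.14, 0.26, 0.39} → pass.
TB (methods 1·2): 0.66 vs {0.47, 0.34, 0.48, 0.41, 0.36, 0.44} → pass.
TC (methods 1·2): 0.55 vs {0.14, 0.13, 0.41, 0.48, 0.32, 0.47} → pass.
TD (methods 1·2): 0.35 vs {0.39, 0.26, 0.44, 0.36, 0.47, 0.32} → fail.
1 of 4 fail.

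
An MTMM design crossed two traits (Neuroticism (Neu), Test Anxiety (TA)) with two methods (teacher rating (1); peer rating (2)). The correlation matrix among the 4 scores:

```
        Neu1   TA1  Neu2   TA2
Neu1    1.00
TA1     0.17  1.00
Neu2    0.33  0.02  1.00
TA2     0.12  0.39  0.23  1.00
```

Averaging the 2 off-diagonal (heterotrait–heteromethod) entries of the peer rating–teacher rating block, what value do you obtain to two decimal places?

HTHM values (method 2 × method 1): 0.02, 0.12; mean = 0.14/2 = 0.07.

0.07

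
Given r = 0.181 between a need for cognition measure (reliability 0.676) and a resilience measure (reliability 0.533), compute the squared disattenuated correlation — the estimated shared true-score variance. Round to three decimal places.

Disattenuated r = 0.181 / √(0.676 × 0.533) = 0.181 / 0.6003 = 0.3015.
Shared true-score variance = 0.3015² = 0.0909 ≈ 0.091.

0.091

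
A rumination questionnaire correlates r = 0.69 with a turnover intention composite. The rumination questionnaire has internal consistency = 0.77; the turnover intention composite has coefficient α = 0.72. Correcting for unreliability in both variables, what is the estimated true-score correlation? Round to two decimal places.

r_true = r_obs / √(r_xx · r_yy) = 0.69 / √(0.77 × 0.72) = 0.69 / √0.5544 = 0.69 / 0.7446 ≈ 0.93.

0.93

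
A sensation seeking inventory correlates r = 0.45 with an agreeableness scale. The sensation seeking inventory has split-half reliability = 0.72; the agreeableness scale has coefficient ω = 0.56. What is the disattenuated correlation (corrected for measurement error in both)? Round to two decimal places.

0.71

r_true = r_obs / √(r_xx · r_yy) = 0.45 / √(0.72 × 0.56) = 0.45 / √0.4032 = 0.45 / 0.6350 ≈ 0.71.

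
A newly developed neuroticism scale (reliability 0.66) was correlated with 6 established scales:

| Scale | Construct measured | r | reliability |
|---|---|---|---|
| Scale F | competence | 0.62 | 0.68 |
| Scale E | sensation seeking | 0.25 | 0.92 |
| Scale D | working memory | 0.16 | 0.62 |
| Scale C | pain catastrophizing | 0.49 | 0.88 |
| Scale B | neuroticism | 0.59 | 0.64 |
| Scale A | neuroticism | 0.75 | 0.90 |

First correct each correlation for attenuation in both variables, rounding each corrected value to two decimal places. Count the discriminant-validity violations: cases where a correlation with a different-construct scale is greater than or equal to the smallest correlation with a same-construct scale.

1

Disattenuated r (r / √(r_scale · r_new)):
  Scale F (disc): 0.62 / √(0.68·0.66) = 0.93
  Scale E (disc): 0.25 / √(0.92·0.66) = 0.32
  Scale D (disc): 0.16 / √(0.62·0.66) = 0.25
  Scale C (disc): 0.49 / √(0.88·0.66) = 0.64
  Scale B (conv): 0.59 / √(0.64·0.66) = 0.91
  Scale A (conv): 0.75 / √(0.90·0.66) = 0.97
Smallest convergent = 0.91. Discriminant values: 0.93, 0.32, 0.25, 0.64; count ≥ 0.91 → 1.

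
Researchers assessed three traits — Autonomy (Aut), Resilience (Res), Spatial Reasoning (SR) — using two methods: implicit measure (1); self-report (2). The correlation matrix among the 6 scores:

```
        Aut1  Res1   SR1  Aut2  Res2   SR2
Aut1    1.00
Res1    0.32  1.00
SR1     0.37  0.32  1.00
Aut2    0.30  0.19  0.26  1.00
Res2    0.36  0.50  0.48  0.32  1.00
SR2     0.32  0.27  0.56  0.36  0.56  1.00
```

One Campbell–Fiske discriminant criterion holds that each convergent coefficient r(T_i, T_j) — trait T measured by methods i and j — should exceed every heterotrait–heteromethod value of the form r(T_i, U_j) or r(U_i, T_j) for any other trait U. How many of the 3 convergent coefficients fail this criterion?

1

Checking each validity diagonal entry against its comparison values:
Aut (methods 1·2): 0.30 vs {0.36, 0.19, 0.32, 0.26} → fail.
Res (methods 1·2): 0.50 vs {0.19, 0.36, 0.27, 0.48} → pass.
SR (methods 1·2): 0.56 vs {0.26, 0.32, 0.48, 0.27} → pass.
1 of 3 fail.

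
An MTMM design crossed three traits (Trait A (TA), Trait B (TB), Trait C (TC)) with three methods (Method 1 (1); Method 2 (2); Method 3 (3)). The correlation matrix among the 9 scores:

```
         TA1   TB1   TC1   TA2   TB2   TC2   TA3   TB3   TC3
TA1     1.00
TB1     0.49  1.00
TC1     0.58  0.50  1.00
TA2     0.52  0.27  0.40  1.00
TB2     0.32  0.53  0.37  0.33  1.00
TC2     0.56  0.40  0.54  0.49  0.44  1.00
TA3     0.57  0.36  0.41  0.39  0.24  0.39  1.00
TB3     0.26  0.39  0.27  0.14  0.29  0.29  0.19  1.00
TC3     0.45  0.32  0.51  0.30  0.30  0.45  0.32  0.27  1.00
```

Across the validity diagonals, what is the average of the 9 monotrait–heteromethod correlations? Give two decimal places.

0.47

Convergent values: 0.52, 0.57, 0.39, 0.53, 0.39, 0.29, 0.54, 0.51, 0.45; mean = 4.19/9 = 0.47.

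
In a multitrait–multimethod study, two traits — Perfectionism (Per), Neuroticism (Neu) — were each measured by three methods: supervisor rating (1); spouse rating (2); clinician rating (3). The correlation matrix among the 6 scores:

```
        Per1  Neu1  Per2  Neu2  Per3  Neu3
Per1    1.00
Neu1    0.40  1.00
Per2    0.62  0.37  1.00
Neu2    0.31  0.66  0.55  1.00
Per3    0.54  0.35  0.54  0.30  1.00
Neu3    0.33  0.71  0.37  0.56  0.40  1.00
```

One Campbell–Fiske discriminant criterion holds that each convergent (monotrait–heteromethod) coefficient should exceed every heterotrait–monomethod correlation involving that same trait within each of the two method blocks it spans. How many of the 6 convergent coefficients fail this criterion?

Each convergent coefficient versus the relevant comparison correlations:
Per (methods 1·2): 0.62 vs {0.40, 0.55} → pass.
Per (methods 1·3): 0.54 vs {0.40, 0.40} → pass.
Per (methods 2·3): 0.54 vs {0.55, 0.40} → fail.
Neu (methods 1·2): 0.66 vs {0.40, 0.55} → pass.
Neu (methods 1·3): 0.71 vs {0.40, 0.40} → pass.
Neu (methods 2·3): 0.56 vs {0.55, 0.40} → pass.
1 of 6 fail.

1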